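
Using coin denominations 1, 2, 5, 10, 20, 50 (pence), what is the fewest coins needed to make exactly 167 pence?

6

Use the largest denomination that fits, subtract, and repeat.
167 − 3×50→17 − 1×10→7 − 1×5→2 − 1×2→0
Total coins = 3 + 1 + 1 + 1 = 6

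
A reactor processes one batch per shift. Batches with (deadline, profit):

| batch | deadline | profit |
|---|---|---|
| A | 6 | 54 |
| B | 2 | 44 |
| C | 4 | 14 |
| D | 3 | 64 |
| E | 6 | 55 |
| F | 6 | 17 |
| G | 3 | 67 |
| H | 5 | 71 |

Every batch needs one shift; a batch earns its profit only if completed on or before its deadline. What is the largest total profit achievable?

355

Sort by profit descending; place each in the latest free slot ≤ its deadline.
Profit order: H=71 G=67 D=64 E=55 A=54 B=44 F=17 C=14
Assign: H→slot 5, G→slot 3, D→slot 2, E→slot 6, A→slot 4, B→slot 1, F skipped, C skipped.
Slots: [1:B] [2:D] [3:G] [4:A] [5:H] [6:E]
Profit = 44 + 64 + 67 + 54 + 71 + 55 = 355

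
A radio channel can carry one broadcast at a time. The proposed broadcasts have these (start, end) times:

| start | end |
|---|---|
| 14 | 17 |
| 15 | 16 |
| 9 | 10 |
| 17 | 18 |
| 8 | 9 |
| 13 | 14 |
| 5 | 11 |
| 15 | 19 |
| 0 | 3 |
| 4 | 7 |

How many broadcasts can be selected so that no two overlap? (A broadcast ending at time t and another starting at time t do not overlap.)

By end time: (0,3), (4,7), (8,9), (9,10), (5,11), (13,14), (15,16), (14,17), (17,18), (15,19).
Pick (0,3); next start ≥ 3 → (4,7); next start ≥ 7 → (8,9); next start ≥ 9 → (9,10); next start ≥ 10 → (13,14); next start ≥ 14 → (15,16); next start ≥ 16 → (17,18).
Selected 7 broadcasts.

7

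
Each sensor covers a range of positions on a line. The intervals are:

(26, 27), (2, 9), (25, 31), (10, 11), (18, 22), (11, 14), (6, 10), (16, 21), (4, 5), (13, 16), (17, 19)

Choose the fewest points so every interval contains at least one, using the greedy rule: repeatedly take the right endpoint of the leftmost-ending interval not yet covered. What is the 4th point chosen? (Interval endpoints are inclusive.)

19

Sort by right endpoint; whenever an interval is uncovered, place a point at its right end.
By right end: [4,5]  [2,9]  [6,10]  [10,11]  [11,14]  [13,16]  [17,19]  [16,21]  [18,22]  [26,27]  [25,31]
[4,5] uncovered → point at 5; [6,10] uncovered → point at 10; [11,14] uncovered → point at 14; [17,19] uncovered → point at 19; [26,27] uncovered → point at 27.
Points: 5, 10, 14, 19, 27 (5 total).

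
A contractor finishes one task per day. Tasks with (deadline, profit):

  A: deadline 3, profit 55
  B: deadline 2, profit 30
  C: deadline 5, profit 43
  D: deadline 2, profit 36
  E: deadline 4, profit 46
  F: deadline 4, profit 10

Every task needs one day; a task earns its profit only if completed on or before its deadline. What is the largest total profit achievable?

210

Sort by profit descending; place each in the latest free slot ≤ its deadline.
By profit: A(d3,55), E(d4,46), C(d5,43), D(d2,36), B(d2,30), F(d4,10)
A→slot 3; E→slot 4; C→slot 5; D→slot 2; B→slot 1; F skipped.
Profit = 30 + 36 + 55 + 46 + 43 = 210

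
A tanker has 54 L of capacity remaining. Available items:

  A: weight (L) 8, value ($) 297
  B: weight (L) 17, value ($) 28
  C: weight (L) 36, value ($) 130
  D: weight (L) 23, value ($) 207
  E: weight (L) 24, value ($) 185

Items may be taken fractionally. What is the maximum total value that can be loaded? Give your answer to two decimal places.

Ratios (sorted): A 37.12, D 9.00, E 7.71, C 3.61, B 1.65
take A (8 @ 297); take D (23 @ 207); take 23/24 of E → 177.29. Capacity used 54/54.
Total value = 681.29

681.29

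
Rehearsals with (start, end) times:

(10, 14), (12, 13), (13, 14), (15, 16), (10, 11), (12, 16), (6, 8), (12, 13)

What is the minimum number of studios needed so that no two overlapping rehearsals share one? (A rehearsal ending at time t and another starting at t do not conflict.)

4

starts: [6, 10, 10, 12, 12, 12, 13, 15]
ends:   [8, 11, 13, 13, 14, 14, 16, 16]
s6→1 e8→0 s10→1 s10→2 e11→1 s12→2 s12→3 s12→4  — peak 4.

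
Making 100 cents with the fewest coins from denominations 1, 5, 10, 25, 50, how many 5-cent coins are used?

0

Greedy: take as many of the largest coin as possible, then repeat with the remainder.
100 = 2×50
Count of 5: 0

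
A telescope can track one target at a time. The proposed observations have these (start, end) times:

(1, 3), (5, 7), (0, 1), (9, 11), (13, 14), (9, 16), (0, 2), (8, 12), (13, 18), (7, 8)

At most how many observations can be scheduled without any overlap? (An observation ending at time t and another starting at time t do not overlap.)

Greedy by earliest finish: after sorting by end time, pick each interval compatible with the last pick.
Sorted by end: (0,1)  (0,2)  (1,3)  (5,7)  (7,8)  (9,11)  (8,12)  (13,14)  (9,16)  (13,18)
take (0,1); skip (0,2); take (1,3); take (5,7); take (7,8); take (9,11); take (13,14).
Selected 6 observations.

6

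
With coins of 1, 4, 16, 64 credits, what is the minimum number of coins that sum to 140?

140 − 2×64→12 − 3×4→0
Total coins = 2 + 3 = 5

5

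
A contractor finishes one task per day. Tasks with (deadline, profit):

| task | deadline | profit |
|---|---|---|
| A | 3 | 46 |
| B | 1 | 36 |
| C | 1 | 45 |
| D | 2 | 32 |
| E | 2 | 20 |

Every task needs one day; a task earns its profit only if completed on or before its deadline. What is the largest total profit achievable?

Profit order: A=46 C=45 B=36 D=32 E=20
Assign: A→slot 3, C→slot 1, B skipped, D→slot 2, E skipped.
Slots: [1:C] [2:D] [3:A]
Profit = 45 + 32 + 46 = 123

123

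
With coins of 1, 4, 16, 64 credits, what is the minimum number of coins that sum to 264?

6

264 = 4×64 + 2×4
Total coins = 4 + 2 = 6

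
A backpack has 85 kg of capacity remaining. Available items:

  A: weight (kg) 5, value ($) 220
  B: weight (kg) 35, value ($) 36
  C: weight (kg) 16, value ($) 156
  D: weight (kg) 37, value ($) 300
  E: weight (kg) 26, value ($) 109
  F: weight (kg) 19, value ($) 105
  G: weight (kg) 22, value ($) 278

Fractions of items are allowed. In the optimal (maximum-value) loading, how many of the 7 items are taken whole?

Ratios (sorted): A 44.00, G 12.64, C 9.75, D 8.11, F 5.53, E 4.19, B 1.03
take A (5 @ 220); take G (22 @ 278); take C (16 @ 156); take D (37 @ 300); take 5/19 of F → 27.63. Capacity used 85/85.
4 item(s) taken whole; one partial (take 5/19 of F).

4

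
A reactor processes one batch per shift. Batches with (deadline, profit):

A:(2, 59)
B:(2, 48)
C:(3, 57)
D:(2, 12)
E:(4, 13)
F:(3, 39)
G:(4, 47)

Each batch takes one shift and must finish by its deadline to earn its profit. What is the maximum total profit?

Take jobs in profit order; each goes to the latest open slot no later than its deadline.
By profit: A(d2,59), C(d3,57), B(d2,48), G(d4,47), F(d3,39), E(d4,13), D(d2,12)
A→slot 2; C→slot 3; B→slot 1; G→slot 4; F skipped; E skipped; D skipped.
Profit = 48 + 59 + 57 + 47 = 211

211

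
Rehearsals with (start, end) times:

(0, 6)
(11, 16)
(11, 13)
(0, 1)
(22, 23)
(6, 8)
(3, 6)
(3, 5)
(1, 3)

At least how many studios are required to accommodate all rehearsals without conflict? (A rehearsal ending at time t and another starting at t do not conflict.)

The answer is the maximum number of intervals overlapping at any instant.
starts: [0, 0, 1, 3, 3, 6, 11, 11, 22]
ends:   [1, 3, 5, 6, 6, 8, 13, 16, 23]
s0→1 s0→2 e1→1 s1→2 e3→1 s3→2 s3→3  — peak 3.

3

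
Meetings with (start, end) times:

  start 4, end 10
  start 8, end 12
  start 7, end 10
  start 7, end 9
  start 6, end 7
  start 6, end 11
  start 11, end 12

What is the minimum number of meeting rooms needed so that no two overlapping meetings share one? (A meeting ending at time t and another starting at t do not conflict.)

5

starts: [4, 6, 6, 7, 7, 8, 11]
ends:   [7, 9, 10, 10, 11, 12, 12]
s4→1 s6→2 s6→3 e7→2 s7→3 s7→4 s8→5  — peak 5.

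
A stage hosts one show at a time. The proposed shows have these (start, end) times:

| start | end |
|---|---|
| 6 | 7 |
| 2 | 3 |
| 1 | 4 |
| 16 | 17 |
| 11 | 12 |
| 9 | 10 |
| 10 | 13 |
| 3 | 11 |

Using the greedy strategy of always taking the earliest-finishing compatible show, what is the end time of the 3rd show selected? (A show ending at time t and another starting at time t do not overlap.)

10

Order by finish time; keep every interval that doesn't clash with the previous kept one.
By end time: (2,3), (1,4), (6,7), (9,10), (3,11), (11,12), (10,13), (16,17).
Pick (2,3); next start ≥ 3 → (6,7); next start ≥ 7 → (9,10); next start ≥ 10 → (11,12); next start ≥ 12 → (16,17).
Selected: (2,3) (6,7) (9,10) (11,12) (16,17)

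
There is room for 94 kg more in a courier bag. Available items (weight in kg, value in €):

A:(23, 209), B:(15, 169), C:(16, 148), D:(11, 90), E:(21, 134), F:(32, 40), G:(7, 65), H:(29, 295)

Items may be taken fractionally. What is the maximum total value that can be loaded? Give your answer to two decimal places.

918.73

Order: B (169/15=11.27) > H (295/29=10.17) > G (65/7=9.29) > C (148/16=9.25) > A (209/23=9.09) > D (90/11=8.18) > E (134/21=6.38) > F (40/32=1.25)
Fill: take B (15 @ 169) → take H (29 @ 295) → take G (7 @ 65) → take C (16 @ 148) → take A (23 @ 209) → take 4/11 of D → 32.73; 94/94 used.
Total value = 918.73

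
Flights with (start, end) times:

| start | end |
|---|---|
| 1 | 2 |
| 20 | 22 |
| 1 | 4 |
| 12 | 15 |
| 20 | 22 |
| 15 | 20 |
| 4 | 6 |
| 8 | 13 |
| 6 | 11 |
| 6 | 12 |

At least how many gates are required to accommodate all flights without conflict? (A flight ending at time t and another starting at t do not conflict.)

The answer is the maximum number of intervals overlapping at any instant.
starts: [1, 1, 4, 6, 6, 8, 12, 15, 20, 20]
ends:   [2, 4, 6, 11, 12, 13, 15, 20, 22, 22]
s1→1 s1→2 e2→1 e4→0 s4→1 e6→0 s6→1 s6→2 s8→3  — peak 3.

3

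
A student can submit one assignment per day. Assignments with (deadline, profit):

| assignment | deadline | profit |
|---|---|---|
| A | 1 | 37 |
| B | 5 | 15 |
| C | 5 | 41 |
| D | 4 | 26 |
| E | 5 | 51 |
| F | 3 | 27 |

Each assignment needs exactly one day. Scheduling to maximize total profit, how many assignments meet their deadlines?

5

Sort by profit descending; place each in the latest free slot ≤ its deadline.
By profit: E(d5,51), C(d5,41), A(d1,37), F(d3,27), D(d4,26), B(d5,15)
E→slot 5; C→slot 4; A→slot 1; F→slot 3; D→slot 2; B skipped.
5 of 6 scheduled.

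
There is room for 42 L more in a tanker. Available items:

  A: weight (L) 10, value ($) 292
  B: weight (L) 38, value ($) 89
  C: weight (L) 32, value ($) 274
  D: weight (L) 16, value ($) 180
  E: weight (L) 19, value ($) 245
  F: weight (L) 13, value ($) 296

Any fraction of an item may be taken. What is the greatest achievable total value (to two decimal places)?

833.00

Greedy by value/weight ratio, highest first.
Ratios (sorted): A 29.20, F 22.77, E 12.89, D 11.25, C 8.56, B 2.34
take A (10 @ 292); take F (13 @ 296); take E (19 @ 245). Capacity used 42/42.
Total value = 833.00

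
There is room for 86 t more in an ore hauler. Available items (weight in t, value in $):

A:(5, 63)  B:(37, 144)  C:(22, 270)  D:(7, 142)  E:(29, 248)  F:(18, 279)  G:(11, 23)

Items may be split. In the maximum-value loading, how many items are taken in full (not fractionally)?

5

Greedy by value/weight ratio, highest first.
Order: D (142/7=20.29) > F (279/18=15.50) > A (63/5=12.60) > C (270/22=12.27) > E (248/29=8.55) > B (144/37=3.89) > G (23/11=2.09)
Fill: take D (7 @ 142) → take F (18 @ 279) → take A (5 @ 63) → take C (22 @ 270) → take E (29 @ 248) → take 5/37 of B → 19.46; 86/86 used.
5 item(s) taken whole; one partial (take 5/37 of B).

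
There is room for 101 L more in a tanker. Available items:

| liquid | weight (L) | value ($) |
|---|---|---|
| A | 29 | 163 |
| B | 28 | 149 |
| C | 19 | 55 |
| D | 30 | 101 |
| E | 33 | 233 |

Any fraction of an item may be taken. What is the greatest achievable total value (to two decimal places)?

Greedy by value/weight ratio, highest first.
Ratios (sorted): E 7.06, A 5.62, B 5.32, D 3.37, C 2.89
take E (33 @ 233); take A (29 @ 163); take B (28 @ 149); take 11/30 of D → 37.03. Capacity used 101/101.
Total value = 582.03

582.03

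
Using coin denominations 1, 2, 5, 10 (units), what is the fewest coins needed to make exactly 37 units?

Use the largest denomination that fits, subtract, and repeat.
37 = 3×10 + 1×5 + 1×2
Total coins = 3 + 1 + 1 = 5

5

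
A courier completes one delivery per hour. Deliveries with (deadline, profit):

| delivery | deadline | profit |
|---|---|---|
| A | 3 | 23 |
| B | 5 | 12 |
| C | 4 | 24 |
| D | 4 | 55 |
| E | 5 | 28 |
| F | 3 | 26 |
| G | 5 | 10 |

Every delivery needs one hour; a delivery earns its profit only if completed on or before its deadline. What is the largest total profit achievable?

Profit order: D=55 E=28 F=26 C=24 A=23 B=12 G=10
Assign: D→slot 4, E→slot 5, F→slot 3, C→slot 2, A→slot 1, B skipped, G skipped.
Slots: [1:A] [2:C] [3:F] [4:D] [5:E]
Profit = 23 + 24 + 26 + 55 + 28 = 156

156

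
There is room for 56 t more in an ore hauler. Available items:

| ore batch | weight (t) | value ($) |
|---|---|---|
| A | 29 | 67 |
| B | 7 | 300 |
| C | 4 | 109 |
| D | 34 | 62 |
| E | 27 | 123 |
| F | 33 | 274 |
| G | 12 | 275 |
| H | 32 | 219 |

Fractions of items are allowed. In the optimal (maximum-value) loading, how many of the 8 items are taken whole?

4

Sort by value per unit weight and fill in that order.
Ratios (sorted): B 42.86, C 27.25, G 22.92, F 8.30, H 6.84, E 4.56, A 2.31, D 1.82
take B (7 @ 300); take C (4 @ 109); take G (12 @ 275); take F (33 @ 274). Capacity used 56/56.
4 item(s) taken whole.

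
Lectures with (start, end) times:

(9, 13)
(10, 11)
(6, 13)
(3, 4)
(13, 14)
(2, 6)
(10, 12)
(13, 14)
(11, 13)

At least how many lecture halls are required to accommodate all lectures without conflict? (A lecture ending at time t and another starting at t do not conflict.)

Count concurrent intervals with a sweep; the peak is the room count.
starts: [2, 3, 6, 9, 10, 10, 11, 13, 13]
ends:   [4, 6, 11, 12, 13, 13, 13, 14, 14]
s2→1 s3→2 e4→1 e6→0 s6→1 s9→2 s10→3 s10→4  — peak 4.

4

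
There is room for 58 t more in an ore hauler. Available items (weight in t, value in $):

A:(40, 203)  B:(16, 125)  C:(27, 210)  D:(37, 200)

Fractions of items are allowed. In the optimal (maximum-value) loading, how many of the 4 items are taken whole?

2

Sort by value per unit weight and fill in that order.
Ratios (sorted): B 7.81, C 7.78, D 5.41, A 5.08
take B (16 @ 125); take C (27 @ 210); take 15/37 of D → 81.08. Capacity used 58/58.
2 item(s) taken whole; one partial (take 15/37 of D).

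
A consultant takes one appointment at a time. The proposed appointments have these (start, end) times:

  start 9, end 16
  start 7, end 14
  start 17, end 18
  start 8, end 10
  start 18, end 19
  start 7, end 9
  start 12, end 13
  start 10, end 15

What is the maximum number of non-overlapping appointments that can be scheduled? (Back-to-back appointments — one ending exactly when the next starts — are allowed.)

4

Greedy by earliest finish: after sorting by end time, pick each interval compatible with the last pick.
By end time: (7,9), (8,10), (12,13), (7,14), (10,15), (9,16), (17,18), (18,19).
Pick (7,9); next start ≥ 9 → (12,13); next start ≥ 13 → (17,18); next start ≥ 18 → (18,19).
Selected 4 appointments.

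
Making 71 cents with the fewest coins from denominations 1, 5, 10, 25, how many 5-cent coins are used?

Greedy: take as many of the largest coin as possible, then repeat with the remainder.
71 − 2×25→21 − 2×10→1 − 1×1→0
Count of 5: 0

0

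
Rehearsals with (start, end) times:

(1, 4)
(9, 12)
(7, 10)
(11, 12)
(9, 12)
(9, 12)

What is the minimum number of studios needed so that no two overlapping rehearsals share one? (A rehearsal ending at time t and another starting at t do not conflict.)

4

Events (time:±→running): 1:+→1 4:-→0 7:+→1 9:+→2 9:+→3 9:+→4 … peak 4.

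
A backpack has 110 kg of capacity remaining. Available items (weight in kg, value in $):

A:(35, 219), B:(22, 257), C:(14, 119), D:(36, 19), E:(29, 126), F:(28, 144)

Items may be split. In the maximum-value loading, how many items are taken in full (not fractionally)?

4

Greedy by value/weight ratio, highest first.
Ratios (sorted): B 11.68, C 8.50, A 6.26, F 5.14, E 4.34, D 0.53
take B (22 @ 257); take C (14 @ 119); take A (35 @ 219); take F (28 @ 144); take 11/29 of E → 47.79. Capacity used 110/110.
4 item(s) taken whole; one partial (take 11/29 of E).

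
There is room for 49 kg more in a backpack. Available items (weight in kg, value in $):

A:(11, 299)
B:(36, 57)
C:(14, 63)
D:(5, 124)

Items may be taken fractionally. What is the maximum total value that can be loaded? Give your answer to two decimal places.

516.08

Sort by value per unit weight and fill in that order.
Ratios (sorted): A 27.18, D 24.80, C 4.50, B 1.58
take A (11 @ 299); take D (5 @ 124); take C (14 @ 63); take 19/36 of B → 30.08. Capacity used 49/49.
Total value = 516.08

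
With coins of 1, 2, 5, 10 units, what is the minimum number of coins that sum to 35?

Greedy: take as many of the largest coin as possible, then repeat with the remainder.
35 = 3×10 + 1×5
Total coins = 3 + 1 = 4

4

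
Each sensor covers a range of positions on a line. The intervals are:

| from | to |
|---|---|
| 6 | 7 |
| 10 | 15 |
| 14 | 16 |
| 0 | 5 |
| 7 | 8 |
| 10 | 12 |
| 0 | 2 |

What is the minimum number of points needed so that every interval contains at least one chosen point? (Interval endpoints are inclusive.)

Process intervals by earliest right end; each time one isn't hit yet, stab at its right endpoint.
By right end: [0,2]  [0,5]  [6,7]  [7,8]  [10,12]  [10,15]  [14,16]
[0,2] uncovered → point at 2; [6,7] uncovered → point at 7; [10,12] uncovered → point at 12; [14,16] uncovered → point at 16.
Points: 2, 7, 12, 16 (4 total).

4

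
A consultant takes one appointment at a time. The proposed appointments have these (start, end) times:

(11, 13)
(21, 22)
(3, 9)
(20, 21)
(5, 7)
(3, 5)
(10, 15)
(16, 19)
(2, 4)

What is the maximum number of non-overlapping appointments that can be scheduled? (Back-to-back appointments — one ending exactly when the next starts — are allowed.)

6

Sorted by end: (2,4)  (3,5)  (5,7)  (3,9)  (11,13)  (10,15)  (16,19)  (20,21)  (21,22)
take (2,4); take (5,7); take (11,13); take (16,19); take (20,21); take (21,22).
Selected 6 appointments.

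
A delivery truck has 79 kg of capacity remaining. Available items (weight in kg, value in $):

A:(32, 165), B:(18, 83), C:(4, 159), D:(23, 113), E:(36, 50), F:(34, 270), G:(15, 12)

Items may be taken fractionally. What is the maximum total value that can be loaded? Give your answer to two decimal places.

638.22

Greedy by value/weight ratio, highest first.
Order: C (159/4=39.75) > F (270/34=7.94) > A (165/32=5.16) > D (113/23=4.91) > B (83/18=4.61) > E (50/36=1.39) > G (12/15=0.80)
Fill: take C (4 @ 159) → take F (34 @ 270) → take A (32 @ 165) → take 9/23 of D → 44.22; 79/79 used.
Total value = 638.22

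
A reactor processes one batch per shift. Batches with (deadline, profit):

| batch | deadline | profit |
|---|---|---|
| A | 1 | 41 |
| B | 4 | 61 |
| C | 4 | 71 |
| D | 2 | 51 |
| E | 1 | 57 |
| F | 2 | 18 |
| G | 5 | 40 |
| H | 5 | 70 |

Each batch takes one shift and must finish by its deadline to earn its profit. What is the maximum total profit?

310

Sort by profit descending; place each in the latest free slot ≤ its deadline.
By profit: C(d4,71), H(d5,70), B(d4,61), E(d1,57), D(d2,51), A(d1,41), G(d5,40), F(d2,18)
C→slot 4; H→slot 5; B→slot 3; E→slot 1; D→slot 2; A skipped; G skipped; F skipped.
Profit = 57 + 51 + 61 + 71 + 70 = 310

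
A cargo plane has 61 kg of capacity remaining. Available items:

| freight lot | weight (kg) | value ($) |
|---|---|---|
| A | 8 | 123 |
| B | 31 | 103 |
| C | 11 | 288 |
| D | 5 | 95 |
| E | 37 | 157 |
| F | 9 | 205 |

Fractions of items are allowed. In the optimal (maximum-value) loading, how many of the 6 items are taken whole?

Order: C (288/11=26.18) > F (205/9=22.78) > D (95/5=19.00) > A (123/8=15.38) > E (157/37=4.24) > B (103/31=3.32)
Fill: take C (11 @ 288) → take F (9 @ 205) → take D (5 @ 95) → take A (8 @ 123) → take 28/37 of E → 118.81; 61/61 used.
4 item(s) taken whole; one partial (take 28/37 of E).

4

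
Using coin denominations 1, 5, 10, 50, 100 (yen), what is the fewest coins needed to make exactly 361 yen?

Greedy: take as many of the largest coin as possible, then repeat with the remainder.
361 − 3×100→61 − 1×50→11 − 1×10→1 − 1×1→0
Total coins = 3 + 1 + 1 + 1 = 6

6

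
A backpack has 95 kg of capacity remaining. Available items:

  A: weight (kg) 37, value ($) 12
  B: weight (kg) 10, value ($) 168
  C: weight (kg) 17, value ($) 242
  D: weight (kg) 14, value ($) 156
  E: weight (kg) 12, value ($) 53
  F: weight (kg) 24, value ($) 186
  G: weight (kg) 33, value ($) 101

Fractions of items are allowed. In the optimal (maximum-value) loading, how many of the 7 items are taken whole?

5

Greedy by value/weight ratio, highest first.
Ratios (sorted): B 16.80, C 14.24, D 11.14, F 7.75, E 4.42, G 3.06, A 0.32
take B (10 @ 168); take C (17 @ 242); take D (14 @ 156); take F (24 @ 186); take E (12 @ 53); take 18/33 of G → 55.09. Capacity used 95/95.
5 item(s) taken whole; one partial (take 18/33 of G).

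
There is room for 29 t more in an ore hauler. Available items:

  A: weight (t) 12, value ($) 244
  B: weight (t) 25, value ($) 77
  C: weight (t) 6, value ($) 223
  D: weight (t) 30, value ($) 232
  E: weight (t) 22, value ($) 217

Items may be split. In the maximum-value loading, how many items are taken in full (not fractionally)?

Ratios (sorted): C 37.17, A 20.33, E 9.86, D 7.73, B 3.08
take C (6 @ 223); take A (12 @ 244); take 11/22 of E → 108.50. Capacity used 29/29.
2 item(s) taken whole; one partial (take 11/22 of E).

2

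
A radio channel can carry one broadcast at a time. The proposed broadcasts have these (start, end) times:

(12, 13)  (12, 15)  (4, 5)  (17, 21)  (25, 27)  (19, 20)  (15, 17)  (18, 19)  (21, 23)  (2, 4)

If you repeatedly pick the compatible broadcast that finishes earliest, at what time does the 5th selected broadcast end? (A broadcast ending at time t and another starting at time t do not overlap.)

19

Greedy by earliest finish: after sorting by end time, pick each interval compatible with the last pick.
By end time: (2,4), (4,5), (12,13), (12,15), (15,17), (18,19), (19,20), (17,21), (21,23), (25,27).
Pick (2,4); next start ≥ 4 → (4,5); next start ≥ 5 → (12,13); next start ≥ 13 → (15,17); next start ≥ 17 → (18,19); next start ≥ 19 → (19,20); next start ≥ 20 → (21,23); next start ≥ 23 → (25,27).
Selected: (2,4) (4,5) (12,13) (15,17) (18,19) (19,20) (21,23) (25,27)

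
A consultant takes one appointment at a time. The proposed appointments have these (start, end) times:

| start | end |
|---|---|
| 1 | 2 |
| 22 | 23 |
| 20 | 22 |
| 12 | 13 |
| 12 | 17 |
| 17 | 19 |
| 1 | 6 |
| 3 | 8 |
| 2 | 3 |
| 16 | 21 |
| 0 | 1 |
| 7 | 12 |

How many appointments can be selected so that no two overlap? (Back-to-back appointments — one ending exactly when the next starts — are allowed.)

8

Sorted by end: (0,1)  (1,2)  (2,3)  (1,6)  (3,8)  (7,12)  (12,13)  (12,17)  (17,19)  (16,21)  (20,22)  (22,23)
take (0,1); take (1,2); take (2,3); take (3,8); take (12,13); take (17,19); skip (16,21); take (20,22); take (22,23).
Selected 8 appointments.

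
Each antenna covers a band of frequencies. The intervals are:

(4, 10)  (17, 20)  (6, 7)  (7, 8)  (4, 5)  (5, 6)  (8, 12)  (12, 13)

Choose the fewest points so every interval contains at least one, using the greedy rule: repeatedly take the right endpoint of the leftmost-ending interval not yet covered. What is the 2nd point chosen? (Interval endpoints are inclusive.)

7

By right end: [4,5]  [5,6]  [6,7]  [7,8]  [4,10]  [8,12]  [12,13]  [17,20]
[4,5] uncovered → point at 5; [6,7] uncovered → point at 7; [8,12] uncovered → point at 12; [17,20] uncovered → point at 20.
Points: 5, 7, 12, 20 (4 total).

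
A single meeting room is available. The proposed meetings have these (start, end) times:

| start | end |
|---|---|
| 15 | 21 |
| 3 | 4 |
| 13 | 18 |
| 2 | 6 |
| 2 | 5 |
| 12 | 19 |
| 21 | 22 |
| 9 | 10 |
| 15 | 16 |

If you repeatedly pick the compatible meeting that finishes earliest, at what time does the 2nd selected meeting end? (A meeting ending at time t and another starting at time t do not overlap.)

By end time: (3,4), (2,5), (2,6), (9,10), (15,16), (13,18), (12,19), (15,21), (21,22).
Pick (3,4); next start ≥ 4 → (9,10); next start ≥ 10 → (15,16); next start ≥ 16 → (21,22).
Selected: (3,4) (9,10) (15,16) (21,22)

10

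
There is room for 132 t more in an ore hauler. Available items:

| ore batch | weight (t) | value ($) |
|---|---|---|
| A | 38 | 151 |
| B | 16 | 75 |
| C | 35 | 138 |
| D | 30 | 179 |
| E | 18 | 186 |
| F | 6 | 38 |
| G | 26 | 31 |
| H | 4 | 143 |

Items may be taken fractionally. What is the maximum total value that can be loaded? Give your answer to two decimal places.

Greedy by value/weight ratio, highest first.
Ratios (sorted): H 35.75, E 10.33, F 6.33, D 5.97, B 4.69, A 3.97, C 3.94, G 1.19
take H (4 @ 143); take E (18 @ 186); take F (6 @ 38); take D (30 @ 179); take B (16 @ 75); take A (38 @ 151); take 20/35 of C → 78.86. Capacity used 132/132.
Total value = 850.86

850.86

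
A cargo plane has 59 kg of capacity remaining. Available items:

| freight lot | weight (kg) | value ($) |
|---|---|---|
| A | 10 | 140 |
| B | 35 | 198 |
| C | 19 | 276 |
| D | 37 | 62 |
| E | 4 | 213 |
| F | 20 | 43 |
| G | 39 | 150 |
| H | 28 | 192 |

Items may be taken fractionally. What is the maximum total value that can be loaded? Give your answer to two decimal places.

807.29

Ratios (sorted): E 53.25, C 14.53, A 14.00, H 6.86, B 5.66, G 3.85, F 2.15, D 1.68
take E (4 @ 213); take C (19 @ 276); take A (10 @ 140); take 26/28 of H → 178.29. Capacity used 59/59.
Total value = 807.29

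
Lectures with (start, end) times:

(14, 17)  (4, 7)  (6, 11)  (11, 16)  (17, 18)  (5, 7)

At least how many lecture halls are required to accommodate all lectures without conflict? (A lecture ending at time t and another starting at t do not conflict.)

3

starts: [4, 5, 6, 11, 14, 17]
ends:   [7, 7, 11, 16, 17, 18]
s4→1 s5→2 s6→3  — peak 3.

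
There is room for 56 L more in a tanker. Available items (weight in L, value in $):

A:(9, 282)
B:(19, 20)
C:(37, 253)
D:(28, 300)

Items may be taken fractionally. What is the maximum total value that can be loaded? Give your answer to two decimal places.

711.92

Ratios (sorted): A 31.33, D 10.71, C 6.84, B 1.05
take A (9 @ 282); take D (28 @ 300); take 19/37 of C → 129.92. Capacity used 56/56.
Total value = 711.92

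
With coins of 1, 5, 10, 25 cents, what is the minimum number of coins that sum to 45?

45 − 1×25→20 − 2×10→0
Total coins = 1 + 2 = 3

3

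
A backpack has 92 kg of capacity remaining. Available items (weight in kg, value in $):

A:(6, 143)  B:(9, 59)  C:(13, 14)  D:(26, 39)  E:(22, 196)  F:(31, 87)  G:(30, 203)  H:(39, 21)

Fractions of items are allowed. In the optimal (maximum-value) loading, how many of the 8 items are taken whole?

4

Sort by value per unit weight and fill in that order.
Ratios (sorted): A 23.83, E 8.91, G 6.77, B 6.56, F 2.81, D 1.50, C 1.08, H 0.54
take A (6 @ 143); take E (22 @ 196); take G (30 @ 203); take B (9 @ 59); take 25/31 of F → 70.16. Capacity used 92/92.
4 item(s) taken whole; one partial (take 25/31 of F).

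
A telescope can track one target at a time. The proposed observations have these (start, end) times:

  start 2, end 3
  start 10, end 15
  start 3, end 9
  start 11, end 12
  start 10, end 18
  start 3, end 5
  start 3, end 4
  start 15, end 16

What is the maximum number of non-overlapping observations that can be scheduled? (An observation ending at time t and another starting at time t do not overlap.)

4

Greedy by earliest finish: after sorting by end time, pick each interval compatible with the last pick.
By end time: (2,3), (3,4), (3,5), (3,9), (11,12), (10,15), (15,16), (10,18).
Pick (2,3); next start ≥ 3 → (3,4); next start ≥ 4 → (11,12); next start ≥ 12 → (15,16).
Selected 4 observations.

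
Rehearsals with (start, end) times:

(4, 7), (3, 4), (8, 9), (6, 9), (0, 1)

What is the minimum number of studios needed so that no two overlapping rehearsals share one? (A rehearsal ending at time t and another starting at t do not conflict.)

2

The answer is the maximum number of intervals overlapping at any instant.
Events (time:±→running): 0:+→1 1:-→0 3:+→1 4:-→0 4:+→1 6:+→2 … peak 2.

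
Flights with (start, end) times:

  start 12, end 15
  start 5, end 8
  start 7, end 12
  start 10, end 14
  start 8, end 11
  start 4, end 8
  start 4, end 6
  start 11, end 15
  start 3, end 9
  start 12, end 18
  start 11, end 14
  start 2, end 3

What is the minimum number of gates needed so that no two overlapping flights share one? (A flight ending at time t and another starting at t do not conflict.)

5

Count concurrent intervals with a sweep; the peak is the room count.
starts: [2, 3, 4, 4, 5, 7, 8, 10, 11, 11, 12, 12]
ends:   [3, 6, 8, 8, 9, 11, 12, 14, 14, 15, 15, 18]
s2→1 e3→0 s3→1 s4→2 s4→3 s5→4 e6→3 s7→4 e8→3 e8→2 s8→3 e9→2 s10→3 e11→2 s11→3 s11→4 e12→3 s12→4 s12→5  — peak 5.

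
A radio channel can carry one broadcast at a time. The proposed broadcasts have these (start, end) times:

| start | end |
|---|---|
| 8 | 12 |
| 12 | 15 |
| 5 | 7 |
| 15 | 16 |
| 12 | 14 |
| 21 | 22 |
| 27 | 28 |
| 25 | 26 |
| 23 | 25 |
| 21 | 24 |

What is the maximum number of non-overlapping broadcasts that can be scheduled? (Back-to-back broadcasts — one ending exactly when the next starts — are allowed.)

8

Sorted by end: (5,7)  (8,12)  (12,14)  (12,15)  (15,16)  (21,22)  (21,24)  (23,25)  (25,26)  (27,28)
take (5,7); take (8,12); take (12,14); take (15,16); take (21,22); take (23,25); take (25,26); take (27,28).
Selected 8 broadcasts.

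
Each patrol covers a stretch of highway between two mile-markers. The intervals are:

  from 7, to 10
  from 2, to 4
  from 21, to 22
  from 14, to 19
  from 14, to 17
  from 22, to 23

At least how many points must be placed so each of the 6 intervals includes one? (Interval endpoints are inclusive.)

4

By right end: [2,4]  [7,10]  [14,17]  [14,19]  [21,22]  [22,23]
[2,4] uncovered → point at 4; [7,10] uncovered → point at 10; [14,17] uncovered → point at 17; [21,22] uncovered → point at 22.
Points: 4, 10, 17, 22 (4 total).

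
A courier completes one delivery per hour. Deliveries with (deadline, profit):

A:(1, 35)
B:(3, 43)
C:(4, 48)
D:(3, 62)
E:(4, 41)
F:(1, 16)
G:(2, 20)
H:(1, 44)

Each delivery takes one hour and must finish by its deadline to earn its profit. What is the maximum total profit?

Take jobs in profit order; each goes to the latest open slot no later than its deadline.
By profit: D(d3,62), C(d4,48), H(d1,44), B(d3,43), E(d4,41), A(d1,35), G(d2,20), F(d1,16)
D→slot 3; C→slot 4; H→slot 1; B→slot 2; E skipped; A skipped; G skipped; F skipped.
Profit = 44 + 43 + 62 + 48 = 197

197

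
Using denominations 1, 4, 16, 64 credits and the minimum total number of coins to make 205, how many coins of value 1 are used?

1

Greedy: take as many of the largest coin as possible, then repeat with the remainder.
205 − 3×64→13 − 3×4→1 − 1×1→0
Count of 1: 1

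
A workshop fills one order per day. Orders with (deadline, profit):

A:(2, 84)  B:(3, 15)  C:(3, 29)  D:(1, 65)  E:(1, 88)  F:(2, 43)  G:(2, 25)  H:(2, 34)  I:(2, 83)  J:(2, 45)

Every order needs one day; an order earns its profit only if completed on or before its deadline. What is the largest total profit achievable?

201

Take jobs in profit order; each goes to the latest open slot no later than its deadline.
Profit order: E=88 A=84 I=83 D=65 J=45 F=43 H=34 C=29 G=25 B=15
Assign: E→slot 1, A→slot 2, I skipped, D skipped, J skipped, F skipped, H skipped, C→slot 3, G skipped, B skipped.
Slots: [1:E] [2:A] [3:C]
Profit = 88 + 84 + 29 = 201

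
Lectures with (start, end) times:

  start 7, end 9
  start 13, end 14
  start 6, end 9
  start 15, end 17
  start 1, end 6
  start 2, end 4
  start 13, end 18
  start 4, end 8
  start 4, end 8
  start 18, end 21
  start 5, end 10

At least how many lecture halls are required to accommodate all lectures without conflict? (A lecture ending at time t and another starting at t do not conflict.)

starts: [1, 2, 4, 4, 5, 6, 7, 13, 13, 15, 18]
ends:   [4, 6, 8, 8, 9, 9, 10, 14, 17, 18, 21]
s1→1 s2→2 e4→1 s4→2 s4→3 s5→4 e6→3 s6→4 s7→5  — peak 5.

5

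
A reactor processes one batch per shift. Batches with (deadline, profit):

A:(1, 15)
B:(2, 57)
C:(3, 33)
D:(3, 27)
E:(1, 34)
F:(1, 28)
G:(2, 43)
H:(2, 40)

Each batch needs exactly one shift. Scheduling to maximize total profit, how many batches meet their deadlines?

3

Take jobs in profit order; each goes to the latest open slot no later than its deadline.
By profit: B(d2,57), G(d2,43), H(d2,40), E(d1,34), C(d3,33), F(d1,28), D(d3,27), A(d1,15)
B→slot 2; G→slot 1; H skipped; E skipped; C→slot 3; F skipped; D skipped; A skipped.
3 of 8 scheduled.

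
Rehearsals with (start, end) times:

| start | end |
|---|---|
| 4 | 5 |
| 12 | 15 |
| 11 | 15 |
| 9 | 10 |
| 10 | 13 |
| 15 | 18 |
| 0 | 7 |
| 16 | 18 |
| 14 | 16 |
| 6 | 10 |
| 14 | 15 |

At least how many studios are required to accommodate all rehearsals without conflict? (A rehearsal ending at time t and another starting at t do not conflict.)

4

Count concurrent intervals with a sweep; the peak is the room count.
Events (time:±→running): 0:+→1 4:+→2 5:-→1 6:+→2 7:-→1 9:+→2 10:-→1 10:-→0 10:+→1 11:+→2 12:+→3 13:-→2 14:+→3 14:+→4 … peak 4.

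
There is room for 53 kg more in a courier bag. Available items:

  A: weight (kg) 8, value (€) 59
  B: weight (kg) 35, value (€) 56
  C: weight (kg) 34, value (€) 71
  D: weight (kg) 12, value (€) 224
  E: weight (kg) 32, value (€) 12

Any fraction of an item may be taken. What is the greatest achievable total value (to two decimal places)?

351.91

Sort by value per unit weight and fill in that order.
Order: D (224/12=18.67) > A (59/8=7.38) > C (71/34=2.09) > B (56/35=1.60) > E (12/32=0.38)
Fill: take D (12 @ 224) → take A (8 @ 59) → take 33/34 of C → 68.91; 53/53 used.
Total value = 351.91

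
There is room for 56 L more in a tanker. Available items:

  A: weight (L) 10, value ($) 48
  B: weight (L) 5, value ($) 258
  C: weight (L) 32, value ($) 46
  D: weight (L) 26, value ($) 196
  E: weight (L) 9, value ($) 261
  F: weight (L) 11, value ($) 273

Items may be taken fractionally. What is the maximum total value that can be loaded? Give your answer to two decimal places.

1012.00

Ratios (sorted): B 51.60, E 29.00, F 24.82, D 7.54, A 4.80, C 1.44
take B (5 @ 258); take E (9 @ 261); take F (11 @ 273); take D (26 @ 196); take 5/10 of A → 24.00. Capacity used 56/56.
Total value = 1012.00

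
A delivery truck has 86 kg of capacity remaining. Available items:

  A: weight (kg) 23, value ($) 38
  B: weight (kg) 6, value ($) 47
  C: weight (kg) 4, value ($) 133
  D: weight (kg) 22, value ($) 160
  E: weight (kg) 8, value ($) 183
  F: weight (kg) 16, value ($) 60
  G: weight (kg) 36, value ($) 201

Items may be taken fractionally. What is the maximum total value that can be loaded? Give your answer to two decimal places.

761.50

Greedy by value/weight ratio, highest first.
Ratios (sorted): C 33.25, E 22.88, B 7.83, D 7.27, G 5.58, F 3.75, A 1.65
take C (4 @ 133); take E (8 @ 183); take B (6 @ 47); take D (22 @ 160); take G (36 @ 201); take 10/16 of F → 37.50. Capacity used 86/86.
Total value = 761.50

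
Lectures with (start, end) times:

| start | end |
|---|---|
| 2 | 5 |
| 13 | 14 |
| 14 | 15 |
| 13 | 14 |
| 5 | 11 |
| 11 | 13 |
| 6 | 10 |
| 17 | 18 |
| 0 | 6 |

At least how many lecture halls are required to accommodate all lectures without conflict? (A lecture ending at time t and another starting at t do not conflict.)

starts: [0, 2, 5, 6, 11, 13, 13, 14, 17]
ends:   [5, 6, 10, 11, 13, 14, 14, 15, 18]
s0→1 s2→2  — peak 2.

2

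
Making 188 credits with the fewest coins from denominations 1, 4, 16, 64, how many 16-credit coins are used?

188 − 2×64→60 − 3×16→12 − 3×4→0
Count of 16: 3

3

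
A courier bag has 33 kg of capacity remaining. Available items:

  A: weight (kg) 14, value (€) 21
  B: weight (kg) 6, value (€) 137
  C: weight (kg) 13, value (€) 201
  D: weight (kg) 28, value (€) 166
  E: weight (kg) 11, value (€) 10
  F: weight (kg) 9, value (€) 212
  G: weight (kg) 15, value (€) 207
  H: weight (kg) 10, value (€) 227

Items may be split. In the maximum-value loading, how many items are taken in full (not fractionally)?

Ratios (sorted): F 23.56, B 22.83, H 22.70, C 15.46, G 13.80, D 5.93, A 1.50, E 0.91
take F (9 @ 212); take B (6 @ 137); take H (10 @ 227); take 8/13 of C → 123.69. Capacity used 33/33.
3 item(s) taken whole; one partial (take 8/13 of C).

3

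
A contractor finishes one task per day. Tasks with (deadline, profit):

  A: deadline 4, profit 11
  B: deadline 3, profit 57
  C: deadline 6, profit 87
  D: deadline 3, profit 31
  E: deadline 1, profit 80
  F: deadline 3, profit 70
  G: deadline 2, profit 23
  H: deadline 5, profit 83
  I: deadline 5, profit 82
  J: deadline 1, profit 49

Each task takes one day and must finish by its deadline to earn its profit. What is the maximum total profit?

459

Take jobs in profit order; each goes to the latest open slot no later than its deadline.
Profit order: C=87 H=83 I=82 E=80 F=70 B=57 J=49 D=31 G=23 A=11
Assign: C→slot 6, H→slot 5, I→slot 4, E→slot 1, F→slot 3, B→slot 2, J skipped, D skipped, G skipped, A skipped.
Slots: [1:E] [2:B] [3:F] [4:I] [5:H] [6:C]
Profit = 80 + 57 + 70 + 82 + 83 + 87 = 459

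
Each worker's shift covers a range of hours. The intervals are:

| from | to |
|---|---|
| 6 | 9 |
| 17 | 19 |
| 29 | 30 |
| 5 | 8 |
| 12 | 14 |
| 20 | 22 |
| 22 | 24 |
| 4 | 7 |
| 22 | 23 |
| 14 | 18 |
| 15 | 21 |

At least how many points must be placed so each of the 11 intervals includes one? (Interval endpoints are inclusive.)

5

Sorted: [4,7] [5,8] [6,9] [12,14] [14,18] [17,19] [15,21] [20,22] [22,23] [22,24] [29,30]
{[4,7],[5,8],[6,9]} hit by 7; {[12,14],[14,18]} hit by 14; {[17,19],[15,21]} hit by 19; {[20,22],[22,23],[22,24]} hit by 22; {[29,30]} hit by 30.
Points: 7, 14, 19, 22, 30 (5 total).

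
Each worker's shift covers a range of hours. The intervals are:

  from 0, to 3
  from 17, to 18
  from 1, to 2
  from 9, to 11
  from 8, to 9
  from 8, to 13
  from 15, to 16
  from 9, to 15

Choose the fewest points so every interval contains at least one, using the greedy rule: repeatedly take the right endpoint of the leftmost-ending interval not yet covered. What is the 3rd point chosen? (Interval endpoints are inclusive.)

16

Process intervals by earliest right end; each time one isn't hit yet, stab at its right endpoint.
Sorted: [1,2] [0,3] [8,9] [9,11] [8,13] [9,15] [15,16] [17,18]
{[1,2],[0,3]} hit by 2; {[8,9],[9,11],[8,13],[9,15]} hit by 9; {[15,16]} hit by 16; {[17,18]} hit by 18.
Points: 2, 9, 16, 18 (4 total).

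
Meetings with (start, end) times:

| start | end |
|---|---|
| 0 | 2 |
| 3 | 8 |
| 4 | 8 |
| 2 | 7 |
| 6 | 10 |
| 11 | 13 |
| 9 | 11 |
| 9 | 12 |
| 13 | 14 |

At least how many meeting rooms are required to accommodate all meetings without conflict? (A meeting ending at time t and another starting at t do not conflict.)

Count concurrent intervals with a sweep; the peak is the room count.
starts: [0, 2, 3, 4, 6, 9, 9, 11, 13]
ends:   [2, 7, 8, 8, 10, 11, 12, 13, 14]
s0→1 e2→0 s2→1 s3→2 s4→3 s6→4  — peak 4.

4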